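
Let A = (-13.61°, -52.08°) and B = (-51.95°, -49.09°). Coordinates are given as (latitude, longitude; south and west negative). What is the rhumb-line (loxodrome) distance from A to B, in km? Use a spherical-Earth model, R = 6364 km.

Δψ = ln[tan(π/4+φ₂/2)/tan(π/4+φ₁/2)] = -0.8249;  Δφ = -0.6692 rad,  Δλ = +0.0522 rad
q = Δφ/Δψ = 0.8112
d = R·√(Δφ² + q²Δλ²) = 6364·0.67050 = 4267 km

4267 km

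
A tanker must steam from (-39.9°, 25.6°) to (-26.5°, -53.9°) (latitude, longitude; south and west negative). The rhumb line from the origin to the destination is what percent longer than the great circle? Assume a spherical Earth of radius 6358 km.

Great circle: σ = 1.1469 rad → d_gc = Rσ = 7291.9 km
Rhumb: Δφ = +0.2339, Δλ = -1.3875, Δψ = +0.2807, q = Δφ/Δψ = 0.8332 → d_rh = R√(Δφ²+q²Δλ²) = 7499.4 km
Excess = (7499.4 − 7291.9) / 7291.9 = 207.5 / 7291.9 = 2.846% ≈ 2.8%

2.8%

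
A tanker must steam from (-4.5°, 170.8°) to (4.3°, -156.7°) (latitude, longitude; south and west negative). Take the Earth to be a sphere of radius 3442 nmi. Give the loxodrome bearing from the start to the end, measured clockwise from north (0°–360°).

Meridional parts: M(φ₁)=-0.0786, M(φ₂)=+0.0751 → ΔM = +0.1537;  Δλ = +0.5672 rad
tan C = Δλ / ΔM = +3.6895 → C = 74.84°

74.8°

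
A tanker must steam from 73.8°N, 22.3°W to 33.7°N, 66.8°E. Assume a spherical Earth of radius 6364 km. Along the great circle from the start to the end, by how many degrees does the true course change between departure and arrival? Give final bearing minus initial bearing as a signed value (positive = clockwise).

Initial bearing θ₁ = atan2(sin Δλ cos φ₂, cos φ₁ sin φ₂ − sin φ₁ cos φ₂ cos Δλ) = 80.30°
Final bearing θ₂ = (initial bearing from the destination back to the start) + 180° = 160.70°
Δθ = θ₂ − θ₁ = +80.4°

+80.4°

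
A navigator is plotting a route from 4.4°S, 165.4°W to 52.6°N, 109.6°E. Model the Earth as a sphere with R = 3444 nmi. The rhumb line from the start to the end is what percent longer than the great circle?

Great circle: σ = 1.5790 rad → d_gc = Rσ = 5437.9 nmi
Rhumb: Δφ = +0.9948, Δλ = -1.4835, Δψ = +1.1602, q = Δφ/Δψ = 0.8575 → d_rh = R√(Δφ²+q²Δλ²) = 5561.8 nmi
Excess = (5561.8 − 5437.9) / 5437.9 = 123.9 / 5437.9 = 2.28% ≈ 2.3%

2.3%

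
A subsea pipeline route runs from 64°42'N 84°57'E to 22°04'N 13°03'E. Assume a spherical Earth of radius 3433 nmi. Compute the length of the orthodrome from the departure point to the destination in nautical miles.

3741 nmi

cos σ = sin φ₁ sin φ₂ + cos φ₁ cos φ₂ cos Δλ
      = sin(64.70°)sin(22.07°) + cos(64.70°)cos(22.07°)cos(-71.90°) = 0.4627
σ = 62.439° → d = Rσ = 3433·1.08976 = 3741 nmi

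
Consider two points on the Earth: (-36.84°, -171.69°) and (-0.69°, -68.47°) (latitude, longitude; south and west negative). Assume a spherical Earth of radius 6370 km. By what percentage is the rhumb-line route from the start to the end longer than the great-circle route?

Great circle: σ = 1.7475 rad → d_gc = Rσ = 11131.6 km
Rhumb: Δφ = +0.6309, Δλ = +1.8015, Δψ = +0.6805, q = Δφ/Δψ = 0.9272 → d_rh = R√(Δφ²+q²Δλ²) = 11374.4 km
Excess = (11374.4 − 11131.6) / 11131.6 = 242.8 / 11131.6 = 2.18% ≈ 2.2%

2.2%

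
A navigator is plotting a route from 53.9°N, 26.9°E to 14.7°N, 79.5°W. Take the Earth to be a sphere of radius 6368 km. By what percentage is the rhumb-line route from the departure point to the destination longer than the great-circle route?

Great circle: σ = 1.5267 rad → d_gc = Rσ = 9721.8 km
Rhumb: Δφ = -0.6842, Δλ = -1.8570, Δψ = -0.8618, q = Δφ/Δψ = 0.7939 → d_rh = R√(Δφ²+q²Δλ²) = 10349.9 km
Excess = (10349.9 − 9721.8) / 9721.8 = 628.1 / 9721.8 = 6.46% ≈ 6.5%

6.5%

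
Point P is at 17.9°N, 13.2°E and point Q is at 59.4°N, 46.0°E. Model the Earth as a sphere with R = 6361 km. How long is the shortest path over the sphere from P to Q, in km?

Haversine: a = sin²(Δφ/2)+cos φ₁ cos φ₂ sin²(Δλ/2) = 0.16414;  σ = 2·atan2(√a,√(1−a))
σ = 47.800° → d = Rσ = 6361·0.83426 = 5307 km

5307 km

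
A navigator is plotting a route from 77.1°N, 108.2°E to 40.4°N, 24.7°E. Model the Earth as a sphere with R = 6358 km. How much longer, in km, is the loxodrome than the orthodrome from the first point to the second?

382 km

Great circle: cos σ = sin φ₁ sin φ₂ + cos φ₁ cos φ₂ cos Δλ,  σ = 0.8619 rad → d_gc = 5479.9 km
Rhumb line: Δψ = -1.4079, q = Δφ/Δψ = 0.4550, d_rh = R√(Δφ²+q²Δλ²) = 5861.5 km
Excess = 5861.5 − 5479.9 = 381.6 ≈ 382 km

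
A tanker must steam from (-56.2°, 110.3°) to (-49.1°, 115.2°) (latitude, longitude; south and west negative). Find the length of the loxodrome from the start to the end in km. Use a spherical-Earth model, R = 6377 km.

856 km

Rhumb course C = atan2(Δλ, Δψ) with Δψ = ln[tan(π/4+φ₂/2)/tan(π/4+φ₁/2)] = +0.2048, Δλ = +0.0855 → C = 22.66°
d = R·|Δφ| / |cos C| = 6377·0.12392 / 0.92280 = 856 km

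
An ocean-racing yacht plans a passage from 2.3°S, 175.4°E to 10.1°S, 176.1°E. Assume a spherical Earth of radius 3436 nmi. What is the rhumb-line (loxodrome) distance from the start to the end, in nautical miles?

470 nmi

Rhumb course C = atan2(Δλ, Δψ) with Δψ = ln[tan(π/4+φ₂/2)/tan(π/4+φ₁/2)] = -0.1370, Δλ = +0.0122 → C = 174.91°
d = R·|Δφ| / |cos C| = 3436·0.13614 / 0.99605 = 470 nmi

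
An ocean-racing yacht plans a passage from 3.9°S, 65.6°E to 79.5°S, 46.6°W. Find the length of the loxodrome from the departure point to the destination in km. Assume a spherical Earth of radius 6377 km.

Rhumb course C = atan2(Δλ, Δψ) with Δψ = ln[tan(π/4+φ₂/2)/tan(π/4+φ₁/2)] = -2.3191, Δλ = -1.9583 → C = 220.18°
d = R·|Δφ| / |cos C| = 6377·1.31947 / 0.76404 = 11013 km

11013 km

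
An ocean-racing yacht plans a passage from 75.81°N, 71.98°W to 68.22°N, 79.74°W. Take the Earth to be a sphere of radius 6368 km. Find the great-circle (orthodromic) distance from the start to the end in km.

Haversine: a = sin²(Δφ/2)+cos φ₁ cos φ₂ sin²(Δλ/2) = 0.00480;  σ = 2·atan2(√a,√(1−a))
σ = 7.943° → d = Rσ = 6368·0.13863 = 883 km

883 km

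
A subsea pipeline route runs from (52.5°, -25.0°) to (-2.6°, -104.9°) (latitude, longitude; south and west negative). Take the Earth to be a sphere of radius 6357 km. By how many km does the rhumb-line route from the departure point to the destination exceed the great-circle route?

196 km

Great circle: cos σ = sin φ₁ sin φ₂ + cos φ₁ cos φ₂ cos Δλ,  σ = 1.5001 rad → d_gc = 9536.0 km
Rhumb line: Δψ = -1.1258, q = Δφ/Δψ = 0.8542, d_rh = R√(Δφ²+q²Δλ²) = 9732.2 km
Excess = 9732.2 − 9536.0 = 196.2 ≈ 196 km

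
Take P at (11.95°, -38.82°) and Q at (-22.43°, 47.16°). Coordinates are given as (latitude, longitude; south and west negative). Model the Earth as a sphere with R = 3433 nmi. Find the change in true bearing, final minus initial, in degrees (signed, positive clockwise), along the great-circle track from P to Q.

-10.2°

Initial bearing θ₁ = atan2(sin Δλ cos φ₂, cos φ₁ sin φ₂ − sin φ₁ cos φ₂ cos Δλ) = 112.75°
Final bearing θ₂ = (initial bearing from the destination back to the start) + 180° = 102.57°
Δθ = θ₂ − θ₁ = -10.2°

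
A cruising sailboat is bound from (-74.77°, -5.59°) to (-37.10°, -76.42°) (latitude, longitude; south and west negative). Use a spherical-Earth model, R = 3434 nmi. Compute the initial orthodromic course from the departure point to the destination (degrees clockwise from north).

θ = atan2( sin Δλ·cos φ₂ ,  cos φ₁ sin φ₂ − sin φ₁ cos φ₂ cos Δλ )
  = atan2(-0.7534, +0.0942) = 277.13°

277.1°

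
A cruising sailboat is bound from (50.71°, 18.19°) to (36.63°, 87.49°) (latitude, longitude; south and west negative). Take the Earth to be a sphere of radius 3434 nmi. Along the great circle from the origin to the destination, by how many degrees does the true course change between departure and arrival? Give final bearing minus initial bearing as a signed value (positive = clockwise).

Initial bearing θ₁ = atan2(sin Δλ cos φ₂, cos φ₁ sin φ₂ − sin φ₁ cos φ₂ cos Δλ) = 78.09°
Final bearing θ₂ = (initial bearing from the destination back to the start) + 180° = 129.46°
Δθ = θ₂ − θ₁ = +51.4°

+51.4°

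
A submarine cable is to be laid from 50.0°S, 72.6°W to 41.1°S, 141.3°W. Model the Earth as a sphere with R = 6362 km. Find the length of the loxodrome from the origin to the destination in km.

5416 km

Δψ = ln[tan(π/4+φ₂/2)/tan(π/4+φ₁/2)] = +0.2225;  Δφ = +0.1553 rad,  Δλ = -1.1990 rad
q = Δφ/Δψ = 0.6981
d = R·√(Δφ² + q²Δλ²) = 6362·0.85136 = 5416 km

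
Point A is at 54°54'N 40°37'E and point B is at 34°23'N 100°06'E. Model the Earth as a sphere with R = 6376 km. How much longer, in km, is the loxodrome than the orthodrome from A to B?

122 km

Great circle: cos σ = sin φ₁ sin φ₂ + cos φ₁ cos φ₂ cos Δλ,  σ = 0.7912 rad → d_gc = 5044.7 km
Rhumb line: Δψ = -0.5114, q = Δφ/Δψ = 0.7001, d_rh = R√(Δφ²+q²Δλ²) = 5166.4 km
Excess = 5166.4 − 5044.7 = 121.7 ≈ 122 km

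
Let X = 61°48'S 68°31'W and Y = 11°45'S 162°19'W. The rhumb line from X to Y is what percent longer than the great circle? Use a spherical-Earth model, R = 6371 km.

Great circle: σ = 1.4214 rad → d_gc = Rσ = 9055.9 km
Rhumb: Δφ = +0.8735, Δλ = -1.6371, Δψ = +1.1750, q = Δφ/Δψ = 0.7434 → d_rh = R√(Δφ²+q²Δλ²) = 9544.3 km
Excess = (9544.3 − 9055.9) / 9055.9 = 488.4 / 9055.9 = 5.39% ≈ 5.4%

5.4%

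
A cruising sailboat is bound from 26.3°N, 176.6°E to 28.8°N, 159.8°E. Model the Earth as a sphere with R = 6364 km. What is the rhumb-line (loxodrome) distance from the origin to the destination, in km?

Rhumb course C = atan2(Δλ, Δψ) with Δψ = ln[tan(π/4+φ₂/2)/tan(π/4+φ₁/2)] = +0.0492, Δλ = -0.2932 → C = 279.53°
d = R·|Δφ| / |cos C| = 6364·0.04363 / 0.16555 = 1677 km

1677 km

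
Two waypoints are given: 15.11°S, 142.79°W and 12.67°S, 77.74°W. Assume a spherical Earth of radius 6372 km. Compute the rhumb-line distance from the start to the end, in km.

Δψ = ln[tan(π/4+φ₂/2)/tan(π/4+φ₁/2)] = +0.0439;  Δφ = +0.0426 rad,  Δλ = +1.1353 rad
q = Δφ/Δψ = 0.9707
d = R·√(Δφ² + q²Δλ²) = 6372·1.10287 = 7027 km

7027 km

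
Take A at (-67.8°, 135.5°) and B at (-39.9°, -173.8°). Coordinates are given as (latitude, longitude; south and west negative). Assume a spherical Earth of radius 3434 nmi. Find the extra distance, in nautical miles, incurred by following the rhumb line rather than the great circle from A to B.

52 nmi

Great circle: cos σ = sin φ₁ sin φ₂ + cos φ₁ cos φ₂ cos Δλ,  σ = 0.6801 rad → d_gc = 2335.5 nmi
Rhumb line: Δψ = +0.8680, q = Δφ/Δψ = 0.5610, d_rh = R√(Δφ²+q²Δλ²) = 2387.9 nmi
Excess = 2387.9 − 2335.5 = 52.4 ≈ 52 nmi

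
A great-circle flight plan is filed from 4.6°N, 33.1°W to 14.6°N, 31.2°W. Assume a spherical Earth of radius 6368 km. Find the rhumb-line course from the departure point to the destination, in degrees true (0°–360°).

10.6°

Meridional parts: M(φ₁)=+0.0804, M(φ₂)=+0.2576 → ΔM = +0.1772;  Δλ = +0.0332 rad
tan C = Δλ / ΔM = +0.1871 → C = 10.60°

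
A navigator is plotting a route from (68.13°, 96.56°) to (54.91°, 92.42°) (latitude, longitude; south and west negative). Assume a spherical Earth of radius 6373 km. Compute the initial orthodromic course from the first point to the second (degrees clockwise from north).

190.3°

θ = atan2( sin Δλ·cos φ₂ ,  cos φ₁ sin φ₂ − sin φ₁ cos φ₂ cos Δλ )
  = atan2(-0.0415, -0.2273) = 190.35°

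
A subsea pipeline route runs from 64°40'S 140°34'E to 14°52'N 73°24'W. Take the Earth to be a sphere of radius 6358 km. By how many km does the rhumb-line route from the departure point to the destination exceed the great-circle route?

1680 km

Great circle: cos σ = sin φ₁ sin φ₂ + cos φ₁ cos φ₂ cos Δλ,  σ = 2.1833 rad → d_gc = 13881.2 km
Rhumb line: Δψ = +1.7552, q = Δφ/Δψ = 0.7909, d_rh = R√(Δφ²+q²Δλ²) = 15560.8 km
Excess = 15560.8 − 13881.2 = 1679.6 ≈ 1680 km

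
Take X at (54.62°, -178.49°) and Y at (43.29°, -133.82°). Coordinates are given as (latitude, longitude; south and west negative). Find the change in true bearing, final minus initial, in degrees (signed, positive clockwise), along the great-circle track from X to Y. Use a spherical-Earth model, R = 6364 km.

+34.6°

Initial bearing θ₁ = atan2(sin Δλ cos φ₂, cos φ₁ sin φ₂ − sin φ₁ cos φ₂ cos Δλ) = 92.80°
Final bearing θ₂ = (initial bearing from the destination back to the start) + 180° = 127.39°
Δθ = θ₂ − θ₁ = +34.6°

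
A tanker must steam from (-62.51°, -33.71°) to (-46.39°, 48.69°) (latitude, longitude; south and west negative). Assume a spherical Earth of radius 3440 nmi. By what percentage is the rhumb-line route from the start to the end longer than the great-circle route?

6.4%

Great circle: σ = 0.8170 rad → d_gc = Rσ = 2810.5 nmi
Rhumb: Δφ = +0.2813, Δλ = +1.4382, Δψ = +0.4920, q = Δφ/Δψ = 0.5718 → d_rh = R√(Δφ²+q²Δλ²) = 2990.0 nmi
Excess = (2990.0 − 2810.5) / 2810.5 = 179.5 / 2810.5 = 6.39% ≈ 6.4%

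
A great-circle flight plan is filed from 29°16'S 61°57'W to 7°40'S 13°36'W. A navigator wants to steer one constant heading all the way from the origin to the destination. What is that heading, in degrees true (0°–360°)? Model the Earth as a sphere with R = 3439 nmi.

64.6°

Meridional parts: M(φ₁)=-0.5346, M(φ₂)=-0.1342 → ΔM = +0.4004;  Δλ = +0.8439 rad
tan C = Δλ / ΔM = +2.1077 → C = 64.62°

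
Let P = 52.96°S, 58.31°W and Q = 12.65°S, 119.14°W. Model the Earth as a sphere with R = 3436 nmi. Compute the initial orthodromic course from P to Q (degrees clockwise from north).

286.2°

N = sin Δλ·cos φ₂ = -0.8520;  D = cos φ₁ sin φ₂ − sin φ₁ cos φ₂ cos Δλ = +0.2477
initial course = atan2(N, D) = 286.21°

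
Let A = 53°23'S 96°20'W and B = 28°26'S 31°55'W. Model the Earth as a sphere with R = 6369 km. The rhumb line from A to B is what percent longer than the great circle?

2.5%

Great circle: σ = 0.9164 rad → d_gc = Rσ = 5836.7 km
Rhumb: Δφ = +0.4355, Δλ = +1.1243, Δψ = +0.5880, q = Δφ/Δψ = 0.7405 → d_rh = R√(Δφ²+q²Δλ²) = 5984.2 km
Excess = (5984.2 − 5836.7) / 5836.7 = 147.5 / 5836.7 = 2.53% ≈ 2.5%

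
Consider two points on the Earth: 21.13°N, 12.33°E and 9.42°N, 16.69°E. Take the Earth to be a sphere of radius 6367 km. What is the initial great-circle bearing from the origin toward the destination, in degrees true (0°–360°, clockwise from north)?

159.6°

N = sin Δλ·cos φ₂ = +0.0750;  D = cos φ₁ sin φ₂ − sin φ₁ cos φ₂ cos Δλ = -0.2019
initial course = atan2(N, D) = 159.62°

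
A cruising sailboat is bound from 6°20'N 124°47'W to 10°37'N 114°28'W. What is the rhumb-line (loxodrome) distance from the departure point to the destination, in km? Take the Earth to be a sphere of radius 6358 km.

1228 km

Δψ = ln[tan(π/4+φ₂/2)/tan(π/4+φ₁/2)] = +0.0756;  Δφ = +0.0748 rad,  Δλ = +0.1801 rad
q = Δφ/Δψ = 0.9888
d = R·√(Δφ² + q²Δλ²) = 6358·0.19311 = 1228 km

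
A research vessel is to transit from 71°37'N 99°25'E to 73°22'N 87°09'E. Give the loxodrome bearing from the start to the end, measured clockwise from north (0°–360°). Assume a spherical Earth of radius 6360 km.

295.4°

Δψ = ln[tan(π/4+φ₂/2)/tan(π/4+φ₁/2)] = +0.1016
Δλ = -0.2141 rad (taken the short way round)
course = atan2(Δλ, Δψ) = 295.39°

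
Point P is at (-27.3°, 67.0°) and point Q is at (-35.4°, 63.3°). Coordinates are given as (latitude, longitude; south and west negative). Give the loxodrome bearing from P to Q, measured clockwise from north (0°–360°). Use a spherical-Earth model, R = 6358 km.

201.3°

Meridional parts: M(φ₁)=-0.4956, M(φ₂)=-0.6614 → ΔM = -0.1658;  Δλ = -0.0646 rad
tan C = Δλ / ΔM = +0.3895 → C = 201.28°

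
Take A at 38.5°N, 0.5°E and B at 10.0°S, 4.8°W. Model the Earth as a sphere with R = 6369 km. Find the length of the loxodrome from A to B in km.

5419 km

Δψ = ln[tan(π/4+φ₂/2)/tan(π/4+φ₁/2)] = -0.9045;  Δφ = -0.8465 rad,  Δλ = -0.0925 rad
q = Δφ/Δψ = 0.9358
d = R·√(Δφ² + q²Δλ²) = 6369·0.85090 = 5419 km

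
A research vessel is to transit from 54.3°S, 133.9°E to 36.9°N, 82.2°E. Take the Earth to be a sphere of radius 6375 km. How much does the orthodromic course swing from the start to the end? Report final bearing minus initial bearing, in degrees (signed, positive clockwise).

At departure: θ₁ = atan2(sin Δλ cos φ₂, cos φ₁ sin φ₂ − sin φ₁ cos φ₂ cos Δλ) = 320.19°
At arrival: θ₂ = atan2(sin Δλ cos φ₁, −cos φ₂ sin φ₁ + sin φ₂ cos φ₁ cos Δλ) = 332.15°
Δθ = θ₂ − θ₁ = +12.0°

+12.0°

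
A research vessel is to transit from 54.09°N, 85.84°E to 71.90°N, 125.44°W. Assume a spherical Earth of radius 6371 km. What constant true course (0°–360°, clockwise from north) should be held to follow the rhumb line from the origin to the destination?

74.7°

Δψ = ln[tan(π/4+φ₂/2)/tan(π/4+φ₁/2)] = +0.7102
Δλ = +2.5957 rad (taken the short way round)
course = atan2(Δλ, Δψ) = 74.70°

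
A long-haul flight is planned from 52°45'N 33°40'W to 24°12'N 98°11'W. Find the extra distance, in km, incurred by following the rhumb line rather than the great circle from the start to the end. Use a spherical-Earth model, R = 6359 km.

Great circle: cos σ = sin φ₁ sin φ₂ + cos φ₁ cos φ₂ cos Δλ,  σ = 0.9718 rad → d_gc = 6179.5 km
Rhumb line: Δψ = -0.6521, q = Δφ/Δψ = 0.7642, d_rh = R√(Δφ²+q²Δλ²) = 6322.9 km
Excess = 6322.9 − 6179.5 = 143.4 ≈ 143 km

143 km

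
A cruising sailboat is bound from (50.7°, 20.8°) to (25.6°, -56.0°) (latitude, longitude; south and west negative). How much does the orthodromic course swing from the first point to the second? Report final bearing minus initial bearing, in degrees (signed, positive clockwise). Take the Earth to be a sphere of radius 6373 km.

Initial bearing θ₁ = atan2(sin Δλ cos φ₂, cos φ₁ sin φ₂ − sin φ₁ cos φ₂ cos Δλ) = 277.42°
Final bearing θ₂ = (initial bearing from the destination back to the start) + 180° = 224.14°
Δθ = θ₂ − θ₁ = -53.3°

-53.3°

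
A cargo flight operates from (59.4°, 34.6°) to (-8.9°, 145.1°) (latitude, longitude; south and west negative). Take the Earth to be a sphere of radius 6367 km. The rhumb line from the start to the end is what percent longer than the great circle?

5.1%

Great circle: σ = 1.8852 rad → d_gc = Rσ = 12003.3 km
Rhumb: Δφ = -1.1921, Δλ = +1.9286, Δψ = -1.4522, q = Δφ/Δψ = 0.8209 → d_rh = R√(Δφ²+q²Δλ²) = 12617.9 km
Excess = (12617.9 − 12003.3) / 12003.3 = 614.6 / 12003.3 = 5.12% ≈ 5.1%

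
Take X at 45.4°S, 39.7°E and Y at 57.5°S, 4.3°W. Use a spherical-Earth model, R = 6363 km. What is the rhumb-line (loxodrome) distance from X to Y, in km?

Δψ = ln[tan(π/4+φ₂/2)/tan(π/4+φ₁/2)] = -0.3415;  Δφ = -0.2112 rad,  Δλ = -0.7679 rad
q = Δφ/Δψ = 0.6184
d = R·√(Δφ² + q²Δλ²) = 6363·0.51971 = 3307 km

3307 km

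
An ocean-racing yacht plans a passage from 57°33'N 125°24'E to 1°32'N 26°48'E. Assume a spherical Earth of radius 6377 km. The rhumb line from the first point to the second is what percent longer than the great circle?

4.5%

Great circle: σ = 1.6285 rad → d_gc = Rσ = 10384.7 km
Rhumb: Δφ = -0.9777, Δλ = -1.7209, Δψ = -1.2077, q = Δφ/Δψ = 0.8096 → d_rh = R√(Δφ²+q²Δλ²) = 10853.6 km
Excess = (10853.6 − 10384.7) / 10384.7 = 468.9 / 10384.7 = 4.52% ≈ 4.5%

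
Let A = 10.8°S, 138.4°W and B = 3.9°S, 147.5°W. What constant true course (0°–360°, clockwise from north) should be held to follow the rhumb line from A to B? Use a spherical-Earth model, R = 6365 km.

Meridional parts: M(φ₁)=-0.1896, M(φ₂)=-0.0681 → ΔM = +0.1215;  Δλ = -0.1588 rad
tan C = Δλ / ΔM = -1.3072 → C = 307.42°

307.4°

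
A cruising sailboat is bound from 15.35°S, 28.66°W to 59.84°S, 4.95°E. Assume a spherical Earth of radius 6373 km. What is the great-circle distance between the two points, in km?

Haversine: a = sin²(Δφ/2)+cos φ₁ cos φ₂ sin²(Δλ/2) = 0.18381;  σ = 2·atan2(√a,√(1−a))
σ = 50.774° → d = Rσ = 6373·0.88618 = 5648 km

5648 km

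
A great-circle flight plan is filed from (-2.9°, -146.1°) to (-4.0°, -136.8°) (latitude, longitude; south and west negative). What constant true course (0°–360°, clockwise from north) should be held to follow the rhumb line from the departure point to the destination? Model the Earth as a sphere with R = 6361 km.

96.8°

Δψ = ln[tan(π/4+φ₂/2)/tan(π/4+φ₁/2)] = -0.0192
Δλ = +0.1623 rad (taken the short way round)
course = atan2(Δλ, Δψ) = 96.76°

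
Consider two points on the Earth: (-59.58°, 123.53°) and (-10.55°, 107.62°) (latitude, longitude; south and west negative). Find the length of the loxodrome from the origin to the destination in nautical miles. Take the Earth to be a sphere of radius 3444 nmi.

3037 nmi

Rhumb course C = atan2(Δλ, Δψ) with Δψ = ln[tan(π/4+φ₂/2)/tan(π/4+φ₁/2)] = +1.1172, Δλ = -0.2777 → C = 346.04°
d = R·|Δφ| / |cos C| = 3444·0.85573 / 0.97047 = 3037 nmi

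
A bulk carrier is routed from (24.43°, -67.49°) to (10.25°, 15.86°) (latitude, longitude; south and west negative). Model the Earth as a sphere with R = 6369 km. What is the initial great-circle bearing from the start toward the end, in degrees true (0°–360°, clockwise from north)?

N = sin Δλ·cos φ₂ = +0.9774;  D = cos φ₁ sin φ₂ − sin φ₁ cos φ₂ cos Δλ = +0.1149
initial course = atan2(N, D) = 83.30°

83.3°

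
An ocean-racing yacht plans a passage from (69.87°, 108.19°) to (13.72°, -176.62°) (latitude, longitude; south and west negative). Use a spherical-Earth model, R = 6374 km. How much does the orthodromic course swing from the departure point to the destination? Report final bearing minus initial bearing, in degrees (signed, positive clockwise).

+60.4°

Initial bearing θ₁ = atan2(sin Δλ cos φ₂, cos φ₁ sin φ₂ − sin φ₁ cos φ₂ cos Δλ) = 99.16°
Final bearing θ₂ = (initial bearing from the destination back to the start) + 180° = 159.53°
Δθ = θ₂ − θ₁ = +60.4°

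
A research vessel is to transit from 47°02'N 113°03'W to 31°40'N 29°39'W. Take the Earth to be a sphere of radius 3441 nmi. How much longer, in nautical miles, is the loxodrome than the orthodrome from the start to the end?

Great circle: cos σ = sin φ₁ sin φ₂ + cos φ₁ cos φ₂ cos Δλ,  σ = 1.1031 rad → d_gc = 3795.8 nmi
Rhumb line: Δψ = -0.3493, q = Δφ/Δψ = 0.7678, d_rh = R√(Δφ²+q²Δλ²) = 3955.0 nmi
Excess = 3955.0 − 3795.8 = 159.2 ≈ 159 nmi

159 nmi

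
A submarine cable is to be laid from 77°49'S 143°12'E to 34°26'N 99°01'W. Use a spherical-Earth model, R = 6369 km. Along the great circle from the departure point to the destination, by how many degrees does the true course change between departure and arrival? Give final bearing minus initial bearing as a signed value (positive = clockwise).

-95.4°

At departure: θ₁ = atan2(sin Δλ cos φ₂, cos φ₁ sin φ₂ − sin φ₁ cos φ₂ cos Δλ) = 109.36°
At arrival: θ₂ = atan2(sin Δλ cos φ₁, −cos φ₂ sin φ₁ + sin φ₂ cos φ₁ cos Δλ) = 13.97°
Δθ = θ₂ − θ₁ = -95.4°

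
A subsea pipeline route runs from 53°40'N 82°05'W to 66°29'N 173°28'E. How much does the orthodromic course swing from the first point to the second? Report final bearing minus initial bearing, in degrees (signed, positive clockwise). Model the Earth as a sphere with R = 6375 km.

Initial bearing θ₁ = atan2(sin Δλ cos φ₂, cos φ₁ sin φ₂ − sin φ₁ cos φ₂ cos Δλ) = 328.21°
Final bearing θ₂ = (initial bearing from the destination back to the start) + 180° = 231.46°
Δθ = θ₂ − θ₁ = -96.8°

-96.8°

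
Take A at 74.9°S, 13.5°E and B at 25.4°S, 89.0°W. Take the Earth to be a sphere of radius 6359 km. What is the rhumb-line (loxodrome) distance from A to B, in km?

8352 km

Δψ = ln[tan(π/4+φ₂/2)/tan(π/4+φ₁/2)] = +1.5623;  Δφ = +0.8639 rad,  Δλ = -1.7890 rad
q = Δφ/Δψ = 0.5530
d = R·√(Δφ² + q²Δλ²) = 6359·1.31343 = 8352 km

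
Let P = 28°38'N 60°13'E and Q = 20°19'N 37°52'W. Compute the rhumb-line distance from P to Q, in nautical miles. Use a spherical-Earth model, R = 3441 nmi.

5378 nmi

Rhumb course C = atan2(Δλ, Δψ) with Δψ = ln[tan(π/4+φ₂/2)/tan(π/4+φ₁/2)] = -0.1597, Δλ = -1.7119 → C = 264.67°
d = R·|Δφ| / |cos C| = 3441·0.14515 / 0.09288 = 5378 nmi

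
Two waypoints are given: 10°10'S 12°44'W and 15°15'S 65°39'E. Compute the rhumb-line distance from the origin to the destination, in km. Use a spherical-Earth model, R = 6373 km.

8521 km

Rhumb course C = atan2(Δλ, Δψ) with Δψ = ln[tan(π/4+φ₂/2)/tan(π/4+φ₁/2)] = -0.0910, Δλ = +1.3680 → C = 93.80°
d = R·|Δφ| / |cos C| = 6373·0.08872 / 0.06636 = 8521 km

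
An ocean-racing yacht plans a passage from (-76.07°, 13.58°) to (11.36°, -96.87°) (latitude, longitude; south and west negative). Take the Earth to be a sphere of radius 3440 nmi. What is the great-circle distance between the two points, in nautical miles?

Haversine: a = sin²(Δφ/2)+cos φ₁ cos φ₂ sin²(Δλ/2) = 0.63682;  σ = 2·atan2(√a,√(1−a))
σ = 105.881° → d = Rσ = 3440·1.84797 = 6357 nmi

6357 nmi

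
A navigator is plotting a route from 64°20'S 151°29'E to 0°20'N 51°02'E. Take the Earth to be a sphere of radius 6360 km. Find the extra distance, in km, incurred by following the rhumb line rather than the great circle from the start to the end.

582 km

Great circle: cos σ = sin φ₁ sin φ₂ + cos φ₁ cos φ₂ cos Δλ,  σ = 1.6547 rad → d_gc = 10523.9 km
Rhumb line: Δψ = +1.4851, q = Δφ/Δψ = 0.7600, d_rh = R√(Δφ²+q²Δλ²) = 11105.7 km
Excess = 11105.7 − 10523.9 = 581.8 ≈ 582 km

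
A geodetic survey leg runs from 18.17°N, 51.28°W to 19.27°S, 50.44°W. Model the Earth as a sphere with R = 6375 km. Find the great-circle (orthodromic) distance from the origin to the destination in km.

cos σ = sin φ₁ sin φ₂ + cos φ₁ cos φ₂ cos Δλ
      = sin(18.17°)sin(-19.27°) + cos(18.17°)cos(-19.27°)cos(0.84°) = 0.7939
σ = 37.449° → d = Rσ = 6375·0.65361 = 4167 km

4167 km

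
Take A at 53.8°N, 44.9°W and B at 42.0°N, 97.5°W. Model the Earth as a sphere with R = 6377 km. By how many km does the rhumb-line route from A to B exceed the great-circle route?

Great circle: cos σ = sin φ₁ sin φ₂ + cos φ₁ cos φ₂ cos Δλ,  σ = 0.6325 rad → d_gc = 4033.6 km
Rhumb line: Δψ = -0.3091, q = Δφ/Δψ = 0.6663, d_rh = R√(Δφ²+q²Δλ²) = 4116.0 km
Excess = 4116.0 − 4033.6 = 82.4 ≈ 82 km

82 km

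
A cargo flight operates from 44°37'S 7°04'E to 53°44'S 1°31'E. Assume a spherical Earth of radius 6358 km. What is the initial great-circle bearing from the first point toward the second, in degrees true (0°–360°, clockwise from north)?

N = sin Δλ·cos φ₂ = -0.0572;  D = cos φ₁ sin φ₂ − sin φ₁ cos φ₂ cos Δλ = -0.1604
initial course = atan2(N, D) = 199.63°

199.6°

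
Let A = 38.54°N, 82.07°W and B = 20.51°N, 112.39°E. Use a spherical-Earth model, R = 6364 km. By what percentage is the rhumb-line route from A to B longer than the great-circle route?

Great circle: σ = 2.0841 rad → d_gc = Rσ = 13263.4 km
Rhumb: Δφ = -0.3147, Δλ = -2.8892, Δψ = -0.3641, q = Δφ/Δψ = 0.8642 → d_rh = R√(Δφ²+q²Δλ²) = 16016.0 km
Excess = (16016.0 − 13263.4) / 13263.4 = 2752.6 / 13263.4 = 20.753% ≈ 20.8%

20.8%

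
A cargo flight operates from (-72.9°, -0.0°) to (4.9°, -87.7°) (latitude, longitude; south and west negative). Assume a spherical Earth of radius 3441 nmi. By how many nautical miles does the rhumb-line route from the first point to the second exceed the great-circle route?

260 nmi

Great circle: cos σ = sin φ₁ sin φ₂ + cos φ₁ cos φ₂ cos Δλ,  σ = 1.6407 rad → d_gc = 5645.776 nmi
Rhumb line: Δψ = +1.9805, q = Δφ/Δψ = 0.6856, d_rh = R√(Δφ²+q²Δλ²) = 5905.278 nmi
Excess = 5905.278 − 5645.776 = 259.502 ≈ 260 nmi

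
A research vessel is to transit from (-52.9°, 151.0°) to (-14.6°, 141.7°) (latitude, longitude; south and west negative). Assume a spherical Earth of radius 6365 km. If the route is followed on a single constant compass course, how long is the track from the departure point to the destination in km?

Rhumb course C = atan2(Δλ, Δψ) with Δψ = ln[tan(π/4+φ₂/2)/tan(π/4+φ₁/2)] = +0.8343, Δλ = -0.1623 → C = 348.99°
d = R·|Δφ| / |cos C| = 6365·0.66846 / 0.98160 = 4335 km

4335 km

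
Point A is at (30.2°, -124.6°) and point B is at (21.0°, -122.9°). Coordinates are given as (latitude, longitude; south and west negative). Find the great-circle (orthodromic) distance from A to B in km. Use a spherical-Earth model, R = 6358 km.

1035 km

Haversine: a = sin²(Δφ/2)+cos φ₁ cos φ₂ sin²(Δλ/2) = 0.00661;  σ = 2·atan2(√a,√(1−a))
σ = 9.326° → d = Rσ = 6358·0.16278 = 1035 km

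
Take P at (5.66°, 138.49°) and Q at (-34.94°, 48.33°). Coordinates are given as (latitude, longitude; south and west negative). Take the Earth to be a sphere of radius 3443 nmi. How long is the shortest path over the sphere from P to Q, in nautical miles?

Haversine: a = sin²(Δφ/2)+cos φ₁ cos φ₂ sin²(Δλ/2) = 0.52938;  σ = 2·atan2(√a,√(1−a))
σ = 93.369° → d = Rσ = 3443·1.62959 = 5611 nmi

5611 nmi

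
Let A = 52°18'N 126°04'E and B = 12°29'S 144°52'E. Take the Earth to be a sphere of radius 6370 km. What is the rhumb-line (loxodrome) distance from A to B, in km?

7430 km

Δψ = ln[tan(π/4+φ₂/2)/tan(π/4+φ₁/2)] = -1.2943;  Δφ = -1.1307 rad,  Δλ = +0.3281 rad
q = Δφ/Δψ = 0.8736
d = R·√(Δφ² + q²Δλ²) = 6370·1.16645 = 7430 km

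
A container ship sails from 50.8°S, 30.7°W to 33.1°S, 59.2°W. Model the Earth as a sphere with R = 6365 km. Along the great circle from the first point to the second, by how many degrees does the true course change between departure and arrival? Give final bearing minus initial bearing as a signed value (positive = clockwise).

+19.5°

Initial bearing θ₁ = atan2(sin Δλ cos φ₂, cos φ₁ sin φ₂ − sin φ₁ cos φ₂ cos Δλ) = 299.41°
Final bearing θ₂ = (initial bearing from the destination back to the start) + 180° = 318.91°
Δθ = θ₂ − θ₁ = +19.5°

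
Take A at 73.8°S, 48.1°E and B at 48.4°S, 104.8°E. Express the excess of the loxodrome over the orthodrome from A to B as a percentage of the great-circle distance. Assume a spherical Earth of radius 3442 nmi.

Great circle: σ = 0.6097 rad → d_gc = Rσ = 2098.7 nmi
Rhumb: Δφ = +0.4433, Δλ = +0.9896, Δψ = +0.9817, q = Δφ/Δψ = 0.4516 → d_rh = R√(Δφ²+q²Δλ²) = 2166.6 nmi
Excess = (2166.6 − 2098.7) / 2098.7 = 67.9 / 2098.7 = 3.24% ≈ 3.2%

3.2%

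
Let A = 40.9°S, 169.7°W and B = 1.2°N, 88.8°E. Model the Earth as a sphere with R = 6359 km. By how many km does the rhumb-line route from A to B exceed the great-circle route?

261 km

Great circle: cos σ = sin φ₁ sin φ₂ + cos φ₁ cos φ₂ cos Δλ,  σ = 1.7359 rad → d_gc = 11038.7 km
Rhumb line: Δψ = +0.8045, q = Δφ/Δψ = 0.9133, d_rh = R√(Δφ²+q²Δλ²) = 11300.1 km
Excess = 11300.1 − 11038.7 = 261.4 ≈ 261 km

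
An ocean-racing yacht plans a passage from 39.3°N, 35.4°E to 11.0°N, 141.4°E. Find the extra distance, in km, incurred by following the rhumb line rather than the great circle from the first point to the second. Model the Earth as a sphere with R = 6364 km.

399 km

Great circle: cos σ = sin φ₁ sin φ₂ + cos φ₁ cos φ₂ cos Δλ,  σ = 1.6594 rad → d_gc = 10560.7 km
Rhumb line: Δψ = -0.5539, q = Δφ/Δψ = 0.8918, d_rh = R√(Δφ²+q²Δλ²) = 10960.0 km
Excess = 10960.0 − 10560.7 = 399.3 ≈ 399 km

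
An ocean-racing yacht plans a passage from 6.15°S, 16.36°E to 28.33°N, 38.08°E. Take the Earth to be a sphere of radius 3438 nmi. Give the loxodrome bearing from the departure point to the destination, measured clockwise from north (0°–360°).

31.3°

Meridional parts: M(φ₁)=-0.1075, M(φ₂)=+0.5159 → ΔM = +0.6235;  Δλ = +0.3791 rad
tan C = Δλ / ΔM = +0.6080 → C = 31.30°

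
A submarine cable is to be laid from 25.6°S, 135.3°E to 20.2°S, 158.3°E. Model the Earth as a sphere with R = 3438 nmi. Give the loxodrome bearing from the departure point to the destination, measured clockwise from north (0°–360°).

75.7°

Δψ = ln[tan(π/4+φ₂/2)/tan(π/4+φ₁/2)] = +0.1024
Δλ = +0.4014 rad (taken the short way round)
course = atan2(Δλ, Δψ) = 75.69°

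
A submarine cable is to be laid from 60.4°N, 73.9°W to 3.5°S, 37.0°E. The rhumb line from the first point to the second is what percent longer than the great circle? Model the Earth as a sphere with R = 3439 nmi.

6.0%

Great circle: σ = 1.8018 rad → d_gc = Rσ = 6196.4 nmi
Rhumb: Δφ = -1.1153, Δλ = +1.9356, Δψ = -1.3921, q = Δφ/Δψ = 0.8011 → d_rh = R√(Δφ²+q²Δλ²) = 6568.6 nmi
Excess = (6568.6 − 6196.4) / 6196.4 = 372.2 / 6196.4 = 6.01% ≈ 6.0%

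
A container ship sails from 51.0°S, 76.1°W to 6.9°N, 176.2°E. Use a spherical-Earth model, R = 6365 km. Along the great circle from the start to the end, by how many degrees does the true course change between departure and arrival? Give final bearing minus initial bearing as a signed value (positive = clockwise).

At departure: θ₁ = atan2(sin Δλ cos φ₂, cos φ₁ sin φ₂ − sin φ₁ cos φ₂ cos Δλ) = 260.46°
At arrival: θ₂ = atan2(sin Δλ cos φ₁, −cos φ₂ sin φ₁ + sin φ₂ cos φ₁ cos Δλ) = 321.31°
Δθ = θ₂ − θ₁ = +60.8°

+60.8°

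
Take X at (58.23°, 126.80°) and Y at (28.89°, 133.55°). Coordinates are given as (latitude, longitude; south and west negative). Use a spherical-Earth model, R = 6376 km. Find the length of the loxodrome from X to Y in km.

3307 km

Δψ = ln[tan(π/4+φ₂/2)/tan(π/4+φ₁/2)] = -0.7297;  Δφ = -0.5121 rad,  Δλ = +0.1178 rad
q = Δφ/Δψ = 0.7018
d = R·√(Δφ² + q²Δλ²) = 6376·0.51871 = 3307 km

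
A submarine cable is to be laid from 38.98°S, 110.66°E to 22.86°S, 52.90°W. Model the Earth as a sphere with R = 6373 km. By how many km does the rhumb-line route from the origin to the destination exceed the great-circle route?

Great circle: cos σ = sin φ₁ sin φ₂ + cos φ₁ cos φ₂ cos Δλ,  σ = 2.0293 rad → d_gc = 12933.0 km
Rhumb line: Δψ = +0.3298, q = Δφ/Δψ = 0.8530, d_rh = R√(Δφ²+q²Δλ²) = 15621.7 km
Excess = 15621.7 − 12933.0 = 2688.7 ≈ 2689 km

2689 km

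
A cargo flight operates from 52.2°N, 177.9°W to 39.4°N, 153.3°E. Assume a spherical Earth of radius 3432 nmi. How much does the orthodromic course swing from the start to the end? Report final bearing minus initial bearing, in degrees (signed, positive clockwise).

-21.0°

At departure: θ₁ = atan2(sin Δλ cos φ₂, cos φ₁ sin φ₂ − sin φ₁ cos φ₂ cos Δλ) = 248.58°
At arrival: θ₂ = atan2(sin Δλ cos φ₁, −cos φ₂ sin φ₁ + sin φ₂ cos φ₁ cos Δλ) = 227.59°
Δθ = θ₂ − θ₁ = -21.0°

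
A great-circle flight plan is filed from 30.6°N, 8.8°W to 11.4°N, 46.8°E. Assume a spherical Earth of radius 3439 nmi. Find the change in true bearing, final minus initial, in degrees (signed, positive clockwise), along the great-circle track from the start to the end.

Initial bearing θ₁ = atan2(sin Δλ cos φ₂, cos φ₁ sin φ₂ − sin φ₁ cos φ₂ cos Δλ) = 97.87°
Final bearing θ₂ = (initial bearing from the destination back to the start) + 180° = 119.56°
Δθ = θ₂ − θ₁ = +21.7°

+21.7°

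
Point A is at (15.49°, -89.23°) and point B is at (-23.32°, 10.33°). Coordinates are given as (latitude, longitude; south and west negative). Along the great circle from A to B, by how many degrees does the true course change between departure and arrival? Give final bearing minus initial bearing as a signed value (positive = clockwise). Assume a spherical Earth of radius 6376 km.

Initial bearing θ₁ = atan2(sin Δλ cos φ₂, cos φ₁ sin φ₂ − sin φ₁ cos φ₂ cos Δλ) = 110.62°
Final bearing θ₂ = (initial bearing from the destination back to the start) + 180° = 100.84°
Δθ = θ₂ − θ₁ = -9.8°

-9.8°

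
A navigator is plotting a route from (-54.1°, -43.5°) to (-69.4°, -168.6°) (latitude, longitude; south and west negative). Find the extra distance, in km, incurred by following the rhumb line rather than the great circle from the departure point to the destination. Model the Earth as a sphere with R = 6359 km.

Great circle: cos σ = sin φ₁ sin φ₂ + cos φ₁ cos φ₂ cos Δλ,  σ = 0.8768 rad → d_gc = 5575.5 km
Rhumb line: Δψ = -0.5781, q = Δφ/Δψ = 0.4619, d_rh = R√(Δφ²+q²Δλ²) = 6634.6 km
Excess = 6634.6 − 5575.5 = 1059.1 ≈ 1059 km

1059 km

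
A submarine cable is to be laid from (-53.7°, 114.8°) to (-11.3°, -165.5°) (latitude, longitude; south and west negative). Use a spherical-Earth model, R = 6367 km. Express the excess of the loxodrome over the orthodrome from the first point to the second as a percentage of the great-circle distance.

3.0%

Great circle: σ = 1.3060 rad → d_gc = Rσ = 8315.3 km
Rhumb: Δφ = +0.7400, Δλ = +1.3910, Δψ = +0.9168, q = Δφ/Δψ = 0.8072 → d_rh = R√(Δφ²+q²Δλ²) = 8562.0 km
Excess = (8562.0 − 8315.3) / 8315.3 = 246.7 / 8315.3 = 2.97% ≈ 3.0%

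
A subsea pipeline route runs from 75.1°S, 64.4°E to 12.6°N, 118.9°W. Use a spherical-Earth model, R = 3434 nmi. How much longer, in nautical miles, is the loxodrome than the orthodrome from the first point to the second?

1862 nmi

Great circle: cos σ = sin φ₁ sin φ₂ + cos φ₁ cos φ₂ cos Δλ,  σ = 2.0503 rad → d_gc = 7040.7 nmi
Rhumb line: Δψ = +2.2561, q = Δφ/Δψ = 0.6785, d_rh = R√(Δφ²+q²Δλ²) = 8902.6 nmi
Excess = 8902.6 − 7040.7 = 1861.9 ≈ 1862 nmi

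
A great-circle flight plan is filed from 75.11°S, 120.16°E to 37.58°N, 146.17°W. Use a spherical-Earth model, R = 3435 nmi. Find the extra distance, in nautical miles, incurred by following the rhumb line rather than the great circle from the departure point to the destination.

Great circle: cos σ = sin φ₁ sin φ₂ + cos φ₁ cos φ₂ cos Δλ,  σ = 2.2173 rad → d_gc = 7616.5 nmi
Rhumb line: Δψ = +2.7437, q = Δφ/Δψ = 0.7168, d_rh = R√(Δφ²+q²Δλ²) = 7864.4 nmi
Excess = 7864.4 − 7616.5 = 247.9 ≈ 248 nmi

248 nmi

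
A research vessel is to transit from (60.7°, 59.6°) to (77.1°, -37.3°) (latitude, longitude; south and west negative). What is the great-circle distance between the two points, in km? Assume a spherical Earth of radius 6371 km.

3690 km

cos σ = sin φ₁ sin φ₂ + cos φ₁ cos φ₂ cos Δλ
      = sin(60.70°)sin(77.10°) + cos(60.70°)cos(77.10°)cos(-96.90°) = 0.8369
σ = 33.182° → d = Rσ = 6371·0.57914 = 3690 km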